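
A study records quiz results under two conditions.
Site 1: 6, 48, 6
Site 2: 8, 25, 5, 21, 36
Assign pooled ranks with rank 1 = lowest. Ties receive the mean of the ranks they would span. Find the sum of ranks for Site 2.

23

Sorted (ascending): 5, 6, 6, 8, 21, 25, 36, 48
The 2 values of 6 occupy positions 2–3 → average rank (2+3)/2 = 2.5.
Site 2 values → pooled ranks: 8→4, 25→6, 5→1, 21→5, 36→7
Rank sum = 4 + 6 + 1 + 5 + 7 = 23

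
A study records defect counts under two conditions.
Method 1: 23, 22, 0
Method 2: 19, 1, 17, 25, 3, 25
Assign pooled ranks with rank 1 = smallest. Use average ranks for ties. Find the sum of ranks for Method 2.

31

Sorted (ascending): 0, 1, 3, 17, 19, 22, 23, 25, 25
The 2 values of 25 occupy positions 8–9 → average rank (8+9)/2 = 8.5.
Method 2 values → pooled ranks: 19→5, 1→2, 17→4, 25→8.5, 3→3, 25→8.5
Rank sum = 5 + 2 + 4 + 8.5 + 3 + 8.5 = 31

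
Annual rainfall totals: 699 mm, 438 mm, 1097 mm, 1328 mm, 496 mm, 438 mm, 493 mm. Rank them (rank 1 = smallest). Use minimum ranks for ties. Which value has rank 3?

Sorted (ascending): 438, 438, 493, 496, 699, 1097, 1328
The 2 values of 438 occupy positions 1–2 → each gets rank 1.
Rank 3 → value 493.

493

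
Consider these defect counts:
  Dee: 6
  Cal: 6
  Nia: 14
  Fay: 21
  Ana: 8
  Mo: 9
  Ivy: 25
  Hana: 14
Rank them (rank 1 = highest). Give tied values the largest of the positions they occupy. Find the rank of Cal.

Sorted (descending): 25, 21, 14, 14, 9, 8, 6, 6
The 2 values of 14 occupy positions 3–4 → each gets rank 4.
The 2 values of 6 occupy positions 7–8 → each gets rank 8.
Cal has value 6 → rank 8.

8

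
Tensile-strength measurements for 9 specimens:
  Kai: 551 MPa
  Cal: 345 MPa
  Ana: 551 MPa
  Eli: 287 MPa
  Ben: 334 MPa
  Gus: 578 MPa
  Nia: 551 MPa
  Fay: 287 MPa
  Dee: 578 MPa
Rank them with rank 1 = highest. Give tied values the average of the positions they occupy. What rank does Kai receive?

4

Sorted (descending): 578, 578, 551, 551, 551, 345, 334, 287, 287
The 2 values of 578 occupy positions 1–2 → average rank (1+2)/2 = 1.5.
The 3 values of 551 occupy positions 3–5 → average rank 4.
The 2 values of 287 occupy positions 8–9 → average rank (8+9)/2 = 8.5.
Kai has value 551 MPa → rank 4.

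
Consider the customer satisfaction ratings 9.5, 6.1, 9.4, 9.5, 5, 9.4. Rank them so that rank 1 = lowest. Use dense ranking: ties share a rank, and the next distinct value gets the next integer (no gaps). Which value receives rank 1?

Sorted (ascending): 5, 6.1, 9.4, 9.4, 9.5, 9.5
The 2 values of 9.4 share dense rank 3.
The 2 values of 9.5 share dense rank 4.
Remaining distinct values take the next consecutive integers.
Rank 1 → value 5.

5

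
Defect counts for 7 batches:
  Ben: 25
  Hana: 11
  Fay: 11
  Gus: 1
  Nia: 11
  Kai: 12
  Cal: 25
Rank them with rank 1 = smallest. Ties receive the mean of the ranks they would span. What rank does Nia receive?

3

Sorted (ascending): 1, 11, 11, 11, 12, 25, 25
The 3 values of 11 occupy positions 2–4 → average rank 3.
The 2 values of 25 occupy positions 6–7 → average rank (6+7)/2 = 6.5.
Nia has value 11 → rank 3.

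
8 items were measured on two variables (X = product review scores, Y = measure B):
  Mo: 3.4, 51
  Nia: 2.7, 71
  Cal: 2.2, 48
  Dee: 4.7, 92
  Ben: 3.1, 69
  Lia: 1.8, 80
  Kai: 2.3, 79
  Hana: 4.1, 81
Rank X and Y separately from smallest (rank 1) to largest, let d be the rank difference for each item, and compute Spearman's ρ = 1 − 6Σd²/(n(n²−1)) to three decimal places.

0.405

Ranks of variable 1: 6, 4, 2, 8, 5, 1, 3, 7
Ranks of variable 2: 2, 4, 1, 8, 3, 6, 5, 7
d = r₁ − r₂: 4, 0, 1, 0, 2, -5, -2, 0
d²: 16, 0, 1, 0, 4, 25, 4, 0; Σd² = 50
ρ = 1 − 6·50/(8·63) = 1 − 300/504 = 0.405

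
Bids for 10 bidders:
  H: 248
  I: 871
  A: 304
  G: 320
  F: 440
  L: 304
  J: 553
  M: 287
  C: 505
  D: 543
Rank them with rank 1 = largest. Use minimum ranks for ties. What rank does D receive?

Sorted (descending): 871, 553, 543, 505, 440, 320, 304, 304, 287, 248
The 2 values of 304 occupy positions 7–8 → each gets rank 7.
D has value 543 → rank 3.

3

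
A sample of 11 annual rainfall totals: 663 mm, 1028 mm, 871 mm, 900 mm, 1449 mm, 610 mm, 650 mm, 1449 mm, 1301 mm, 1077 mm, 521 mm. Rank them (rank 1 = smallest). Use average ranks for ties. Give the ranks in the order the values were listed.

4, 7, 5, 6, 10.5, 2, 3, 10.5, 9, 8, 1

Sorted (ascending): 521, 610, 650, 663, 871, 900, 1028, 1077, 1301, 1449, 1449
The 2 values of 1449 occupy positions 10–11 → average rank (10+11)/2 = 10.5.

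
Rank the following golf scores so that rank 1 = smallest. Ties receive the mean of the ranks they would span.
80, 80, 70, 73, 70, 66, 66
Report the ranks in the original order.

Sorted (ascending): 66, 66, 70, 70, 73, 80, 80
The 2 values of 66 occupy positions 1–2 → average rank (1+2)/2 = 1.5.
The 2 values of 70 occupy positions 3–4 → average rank (3+4)/2 = 3.5.
The 2 values of 80 occupy positions 6–7 → average rank (6+7)/2 = 6.5.

6.5, 6.5, 3.5, 5, 3.5, 1.5, 1.5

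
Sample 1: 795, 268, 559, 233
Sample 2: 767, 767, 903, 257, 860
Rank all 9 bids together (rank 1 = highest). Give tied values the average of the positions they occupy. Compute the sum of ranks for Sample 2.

Sorted (descending): 903, 860, 795, 767, 767, 559, 268, 257, 233
The 2 values of 767 occupy positions 4–5 → average rank (4+5)/2 = 4.5.
Sample 2 values → pooled ranks: 767→4.5, 767→4.5, 903→1, 257→8, 860→2
Rank sum = 4.5 + 4.5 + 1 + 8 + 2 = 20

20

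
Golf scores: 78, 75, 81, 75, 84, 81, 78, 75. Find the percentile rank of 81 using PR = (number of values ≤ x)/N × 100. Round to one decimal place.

N = 8.
Strictly below 81: 5. Equal to 81: 2.
PR = 7/8 × 100 = 87.5

87.5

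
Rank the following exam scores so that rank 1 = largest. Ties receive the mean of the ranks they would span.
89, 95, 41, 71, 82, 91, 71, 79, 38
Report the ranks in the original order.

Sorted (descending): 95, 91, 89, 82, 79, 71, 71, 41, 38
The 2 values of 71 occupy positions 6–7 → average rank (6+7)/2 = 6.5.

3, 1, 8, 6.5, 4, 2, 6.5, 5, 9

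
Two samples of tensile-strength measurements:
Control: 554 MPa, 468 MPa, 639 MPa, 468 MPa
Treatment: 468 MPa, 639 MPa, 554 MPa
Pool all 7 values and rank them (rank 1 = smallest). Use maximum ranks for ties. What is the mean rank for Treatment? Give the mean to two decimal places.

Sorted (ascending): 468, 468, 468, 554, 554, 639, 639
The 3 values of 468 occupy positions 1–3 → each gets rank 3.
The 2 values of 554 occupy positions 4–5 → each gets rank 5.
The 2 values of 639 occupy positions 6–7 → each gets rank 7.
Treatment values → pooled ranks: 468→3, 639→7, 554→5
Mean rank = (3 + 7 + 5) / 3 = 5.00

5.00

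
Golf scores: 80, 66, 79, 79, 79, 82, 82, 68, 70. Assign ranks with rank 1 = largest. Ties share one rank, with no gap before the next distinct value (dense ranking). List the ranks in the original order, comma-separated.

2, 6, 3, 3, 3, 1, 1, 5, 4

Sorted (descending): 82, 82, 80, 79, 79, 79, 70, 68, 66
The 2 values of 82 share dense rank 1.
The 3 values of 79 share dense rank 3.
Remaining distinct values take the next consecutive integers.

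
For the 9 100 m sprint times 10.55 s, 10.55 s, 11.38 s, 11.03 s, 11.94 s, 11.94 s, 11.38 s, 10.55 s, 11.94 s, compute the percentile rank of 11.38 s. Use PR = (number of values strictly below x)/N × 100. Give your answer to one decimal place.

N = 9.
Strictly below 11.38: 4. Equal to 11.38: 2.
PR = 4/9 × 100 = 44.4

44.4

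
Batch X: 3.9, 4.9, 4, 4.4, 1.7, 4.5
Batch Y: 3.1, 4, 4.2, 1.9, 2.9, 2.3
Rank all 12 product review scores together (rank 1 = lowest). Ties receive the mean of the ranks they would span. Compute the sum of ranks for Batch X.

Sorted (ascending): 1.7, 1.9, 2.3, 2.9, 3.1, 3.9, 4, 4, 4.2, 4.4, 4.5, 4.9
The 2 values of 4 occupy positions 7–8 → average rank (7+8)/2 = 7.5.
Batch X values → pooled ranks: 3.9→6, 4.9→12, 4→7.5, 4.4→10, 1.7→1, 4.5→11
Rank sum = 6 + 12 + 7.5 + 10 + 1 + 11 = 47.5

47.5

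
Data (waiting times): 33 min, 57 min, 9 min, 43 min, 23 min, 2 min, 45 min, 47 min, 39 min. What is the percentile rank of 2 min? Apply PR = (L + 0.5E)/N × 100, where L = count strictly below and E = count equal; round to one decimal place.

N = 9.
Strictly below 2: 0. Equal to 2: 1.
PR = (0 + 0.5·1)/9 × 100 = 5.6

5.6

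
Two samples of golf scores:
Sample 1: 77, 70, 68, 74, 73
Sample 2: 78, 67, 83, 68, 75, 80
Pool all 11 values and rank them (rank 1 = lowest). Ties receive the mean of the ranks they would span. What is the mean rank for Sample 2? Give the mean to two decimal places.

6.75

Sorted (ascending): 67, 68, 68, 70, 73, 74, 75, 77, 78, 80, 83
The 2 values of 68 occupy positions 2–3 → average rank (2+3)/2 = 2.5.
Sample 2 values → pooled ranks: 78→9, 67→1, 83→11, 68→2.5, 75→7, 80→10
Mean rank = (9 + 1 + 11 + 2.5 + 7 + 10) / 6 = 6.75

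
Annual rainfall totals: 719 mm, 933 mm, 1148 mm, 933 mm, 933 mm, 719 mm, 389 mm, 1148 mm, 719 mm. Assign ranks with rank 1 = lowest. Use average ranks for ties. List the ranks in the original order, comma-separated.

Sorted (ascending): 389, 719, 719, 719, 933, 933, 933, 1148, 1148
The 3 values of 719 occupy positions 2–4 → average rank 3.
The 3 values of 933 occupy positions 5–7 → average rank 6.
The 2 values of 1148 occupy positions 8–9 → average rank (8+9)/2 = 8.5.

3, 6, 8.5, 6, 6, 3, 1, 8.5, 3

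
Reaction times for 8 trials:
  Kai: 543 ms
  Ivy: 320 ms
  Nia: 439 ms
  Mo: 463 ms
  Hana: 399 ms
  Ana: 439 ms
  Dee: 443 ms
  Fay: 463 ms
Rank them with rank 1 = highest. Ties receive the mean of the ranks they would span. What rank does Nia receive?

5.5

Sorted (descending): 543, 463, 463, 443, 439, 439, 399, 320
The 2 values of 463 occupy positions 2–3 → average rank (2+3)/2 = 2.5.
The 2 values of 439 occupy positions 5–6 → average rank (5+6)/2 = 5.5.
Nia has value 439 ms → rank 5.5.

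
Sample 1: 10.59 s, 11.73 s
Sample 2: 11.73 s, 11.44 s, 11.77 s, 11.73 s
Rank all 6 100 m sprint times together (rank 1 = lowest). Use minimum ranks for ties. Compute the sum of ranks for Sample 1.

Sorted (ascending): 10.59, 11.44, 11.73, 11.73, 11.73, 11.77
The 3 values of 11.73 occupy positions 3–5 → each gets rank 3.
Sample 1 values → pooled ranks: 10.59→1, 11.73→3
Rank sum = 1 + 3 = 4

4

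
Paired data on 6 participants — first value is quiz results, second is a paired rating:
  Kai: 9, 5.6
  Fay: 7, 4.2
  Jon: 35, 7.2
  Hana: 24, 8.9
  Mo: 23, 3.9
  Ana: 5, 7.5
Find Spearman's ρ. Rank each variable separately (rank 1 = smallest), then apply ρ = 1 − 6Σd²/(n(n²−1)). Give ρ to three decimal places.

0.143

Ranks of variable 1: 3, 2, 6, 5, 4, 1
Ranks of variable 2: 3, 2, 4, 6, 1, 5
d = r₁ − r₂: 0, 0, 2, -1, 3, -4
d²: 0, 0, 4, 1, 9, 16; Σd² = 30
ρ = 1 − 6·30/(6·35) = 1 − 180/210 = 0.143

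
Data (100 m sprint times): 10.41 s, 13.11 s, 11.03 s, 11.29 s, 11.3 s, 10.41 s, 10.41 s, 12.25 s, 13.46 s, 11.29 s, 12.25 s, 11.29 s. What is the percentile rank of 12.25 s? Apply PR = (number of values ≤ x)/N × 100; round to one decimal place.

N = 12.
Strictly below 12.25: 8. Equal to 12.25: 2.
PR = 10/12 × 100 = 83.3

83.3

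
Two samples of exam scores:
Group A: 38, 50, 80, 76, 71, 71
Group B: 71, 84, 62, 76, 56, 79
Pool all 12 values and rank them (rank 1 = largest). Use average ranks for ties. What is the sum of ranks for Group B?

Sorted (descending): 84, 80, 79, 76, 76, 71, 71, 71, 62, 56, 50, 38
The 2 values of 76 occupy positions 4–5 → average rank (4+5)/2 = 4.5.
The 3 values of 71 occupy positions 6–8 → average rank 7.
Group B values → pooled ranks: 71→7, 84→1, 62→9, 76→4.5, 56→10, 79→3
Rank sum = 7 + 1 + 9 + 4.5 + 10 + 3 = 34.5

34.5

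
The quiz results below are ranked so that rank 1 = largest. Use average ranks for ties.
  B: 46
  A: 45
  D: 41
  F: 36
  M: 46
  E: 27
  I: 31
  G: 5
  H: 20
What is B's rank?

Sorted (descending): 46, 46, 45, 41, 36, 31, 27, 20, 5
The 2 values of 46 occupy positions 1–2 → average rank (1+2)/2 = 1.5.
B has value 46 → rank 1.5.

1.5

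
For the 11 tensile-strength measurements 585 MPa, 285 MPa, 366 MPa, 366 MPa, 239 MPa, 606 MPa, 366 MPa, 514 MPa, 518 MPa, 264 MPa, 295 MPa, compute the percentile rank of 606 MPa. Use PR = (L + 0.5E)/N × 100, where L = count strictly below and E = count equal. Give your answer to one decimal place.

N = 11.
Strictly below 606: 10. Equal to 606: 1.
PR = (10 + 0.5·1)/11 × 100 = 95.5

95.5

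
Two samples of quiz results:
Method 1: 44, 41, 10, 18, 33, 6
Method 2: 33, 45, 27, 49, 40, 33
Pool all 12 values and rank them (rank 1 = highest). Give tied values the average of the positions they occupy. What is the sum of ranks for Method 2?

31

Sorted (descending): 49, 45, 44, 41, 40, 33, 33, 33, 27, 18, 10, 6
The 3 values of 33 occupy positions 6–8 → average rank 7.
Method 2 values → pooled ranks: 33→7, 45→2, 27→9, 49→1, 40→5, 33→7
Rank sum = 7 + 2 + 9 + 1 + 5 + 7 = 31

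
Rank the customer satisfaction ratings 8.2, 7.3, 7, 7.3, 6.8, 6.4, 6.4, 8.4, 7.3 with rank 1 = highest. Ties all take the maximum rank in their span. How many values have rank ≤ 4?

Sorted (descending): 8.4, 8.2, 7.3, 7.3, 7.3, 7, 6.8, 6.4, 6.4
The 3 values of 7.3 occupy positions 3–5 → each gets rank 5.
The 2 values of 6.4 occupy positions 8–9 → each gets rank 9.
Ranks ≤ 4: {1, 2} → 2 values.

2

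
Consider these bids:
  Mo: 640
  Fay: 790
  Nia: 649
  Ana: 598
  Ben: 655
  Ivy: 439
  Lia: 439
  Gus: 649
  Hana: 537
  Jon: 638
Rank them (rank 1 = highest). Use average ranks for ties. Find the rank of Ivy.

Sorted (descending): 790, 655, 649, 649, 640, 638, 598, 537, 439, 439
The 2 values of 649 occupy positions 3–4 → average rank (3+4)/2 = 3.5.
The 2 values of 439 occupy positions 9–10 → average rank (9+10)/2 = 9.5.
Ivy has value 439 → rank 9.5.

9.5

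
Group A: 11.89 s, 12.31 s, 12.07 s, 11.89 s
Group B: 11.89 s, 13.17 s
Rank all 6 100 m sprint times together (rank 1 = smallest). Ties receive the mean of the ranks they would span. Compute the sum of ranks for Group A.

Sorted (ascending): 11.89, 11.89, 11.89, 12.07, 12.31, 13.17
The 3 values of 11.89 occupy positions 1–3 → average rank 2.
Group A values → pooled ranks: 11.89→2, 12.31→5, 12.07→4, 11.89→2
Rank sum = 2 + 5 + 4 + 2 = 13

13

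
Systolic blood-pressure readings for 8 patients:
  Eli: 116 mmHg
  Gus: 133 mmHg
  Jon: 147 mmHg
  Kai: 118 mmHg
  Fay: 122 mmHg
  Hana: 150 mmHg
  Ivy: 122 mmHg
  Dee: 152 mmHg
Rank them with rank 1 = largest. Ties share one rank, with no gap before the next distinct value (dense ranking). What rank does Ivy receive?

Sorted (descending): 152, 150, 147, 133, 122, 122, 118, 116
The 2 values of 122 share dense rank 5.
Remaining distinct values take the next consecutive integers.
Ivy has value 122 mmHg → rank 5.

5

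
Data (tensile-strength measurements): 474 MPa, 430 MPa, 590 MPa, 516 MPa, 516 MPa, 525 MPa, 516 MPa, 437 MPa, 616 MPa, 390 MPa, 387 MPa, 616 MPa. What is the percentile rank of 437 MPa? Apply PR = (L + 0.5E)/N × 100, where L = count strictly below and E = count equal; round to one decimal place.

N = 12.
Strictly below 437: 3. Equal to 437: 1.
PR = (3 + 0.5·1)/12 × 100 = 29.2

29.2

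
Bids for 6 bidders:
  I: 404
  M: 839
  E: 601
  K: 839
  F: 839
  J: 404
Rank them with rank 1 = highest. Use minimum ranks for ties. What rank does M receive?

1

Sorted (descending): 839, 839, 839, 601, 404, 404
The 3 values of 839 occupy positions 1–3 → each gets rank 1.
The 2 values of 404 occupy positions 5–6 → each gets rank 5.
M has value 839 → rank 1.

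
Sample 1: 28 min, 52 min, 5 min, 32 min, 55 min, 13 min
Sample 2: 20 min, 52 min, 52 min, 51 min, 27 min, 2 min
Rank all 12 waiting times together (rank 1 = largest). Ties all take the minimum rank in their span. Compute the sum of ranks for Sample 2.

Sorted (descending): 55, 52, 52, 52, 51, 32, 28, 27, 20, 13, 5, 2
The 3 values of 52 occupy positions 2–4 → each gets rank 2.
Sample 2 values → pooled ranks: 20→9, 52→2, 52→2, 51→5, 27→8, 2→12
Rank sum = 9 + 2 + 2 + 5 + 8 + 12 = 38

38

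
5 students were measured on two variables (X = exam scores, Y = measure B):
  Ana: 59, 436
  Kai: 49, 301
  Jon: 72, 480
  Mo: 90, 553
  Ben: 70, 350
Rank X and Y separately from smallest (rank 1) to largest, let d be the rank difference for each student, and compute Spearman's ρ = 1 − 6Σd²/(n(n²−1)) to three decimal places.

Ranks of variable 1: 2, 1, 4, 5, 3
Ranks of variable 2: 3, 1, 4, 5, 2
d = r₁ − r₂: -1, 0, 0, 0, 1
d²: 1, 0, 0, 0, 1; Σd² = 2
ρ = 1 − 6·2/(5·24) = 1 − 12/120 = 0.900

0.900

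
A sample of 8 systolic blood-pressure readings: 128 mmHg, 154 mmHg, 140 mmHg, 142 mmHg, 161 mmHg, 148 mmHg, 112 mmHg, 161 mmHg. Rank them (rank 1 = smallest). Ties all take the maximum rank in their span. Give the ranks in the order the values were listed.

2, 6, 3, 4, 8, 5, 1, 8

Sorted (ascending): 112, 128, 140, 142, 148, 154, 161, 161
The 2 values of 161 occupy positions 7–8 → each gets rank 8.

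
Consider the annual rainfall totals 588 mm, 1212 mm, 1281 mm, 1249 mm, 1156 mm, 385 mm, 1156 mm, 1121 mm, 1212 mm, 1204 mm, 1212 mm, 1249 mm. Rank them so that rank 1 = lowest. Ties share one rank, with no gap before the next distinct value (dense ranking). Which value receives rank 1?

Sorted (ascending): 385, 588, 1121, 1156, 1156, 1204, 1212, 1212, 1212, 1249, 1249, 1281
The 2 values of 1156 share dense rank 4.
The 3 values of 1212 share dense rank 6.
The 2 values of 1249 share dense rank 7.
Remaining distinct values take the next consecutive integers.
Rank 1 → value 385.

385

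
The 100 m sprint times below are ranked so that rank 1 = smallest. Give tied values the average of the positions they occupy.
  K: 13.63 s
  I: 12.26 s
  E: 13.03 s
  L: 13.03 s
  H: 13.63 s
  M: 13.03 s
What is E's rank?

3

Sorted (ascending): 12.26, 13.03, 13.03, 13.03, 13.63, 13.63
The 3 values of 13.03 occupy positions 2–4 → average rank 3.
The 2 values of 13.63 occupy positions 5–6 → average rank (5+6)/2 = 5.5.
E has value 13.03 s → rank 3.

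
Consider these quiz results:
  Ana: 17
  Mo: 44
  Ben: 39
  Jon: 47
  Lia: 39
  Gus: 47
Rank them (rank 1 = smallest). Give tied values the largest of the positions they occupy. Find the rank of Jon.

Sorted (ascending): 17, 39, 39, 44, 47, 47
The 2 values of 39 occupy positions 2–3 → each gets rank 3.
The 2 values of 47 occupy positions 5–6 → each gets rank 6.
Jon has value 47 → rank 6.

6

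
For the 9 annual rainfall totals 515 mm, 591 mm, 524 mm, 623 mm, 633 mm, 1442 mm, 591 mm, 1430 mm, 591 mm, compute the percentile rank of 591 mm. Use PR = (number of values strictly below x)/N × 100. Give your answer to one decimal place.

N = 9.
Strictly below 591: 2. Equal to 591: 3.
PR = 2/9 × 100 = 22.2

22.2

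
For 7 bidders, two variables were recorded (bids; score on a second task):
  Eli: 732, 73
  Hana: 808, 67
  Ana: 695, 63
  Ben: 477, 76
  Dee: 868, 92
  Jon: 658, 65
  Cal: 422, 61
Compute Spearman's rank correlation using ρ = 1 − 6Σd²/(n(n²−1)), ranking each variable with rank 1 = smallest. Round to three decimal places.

Ranks of variable 1: 5, 6, 4, 2, 7, 3, 1
Ranks of variable 2: 5, 4, 2, 6, 7, 3, 1
d = r₁ − r₂: 0, 2, 2, -4, 0, 0, 0
d²: 0, 4, 4, 16, 0, 0, 0; Σd² = 24
ρ = 1 − 6·24/(7·48) = 1 − 144/336 = 0.571

0.571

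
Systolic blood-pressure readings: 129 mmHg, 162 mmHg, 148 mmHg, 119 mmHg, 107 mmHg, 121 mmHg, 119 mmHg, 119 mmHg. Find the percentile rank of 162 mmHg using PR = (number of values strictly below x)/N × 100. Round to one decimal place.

87.5

N = 8.
Strictly below 162: 7. Equal to 162: 1.
PR = 7/8 × 100 = 87.5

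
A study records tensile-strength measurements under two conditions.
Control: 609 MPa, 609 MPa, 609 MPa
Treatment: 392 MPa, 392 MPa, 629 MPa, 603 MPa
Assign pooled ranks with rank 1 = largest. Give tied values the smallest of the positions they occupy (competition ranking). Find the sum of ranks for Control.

Sorted (descending): 629, 609, 609, 609, 603, 392, 392
The 3 values of 609 occupy positions 2–4 → each gets rank 2.
The 2 values of 392 occupy positions 6–7 → each gets rank 6.
Control values → pooled ranks: 609→2, 609→2, 609→2
Rank sum = 2 + 2 + 2 = 6

6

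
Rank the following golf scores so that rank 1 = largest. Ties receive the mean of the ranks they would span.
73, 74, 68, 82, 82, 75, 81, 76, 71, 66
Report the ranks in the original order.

Sorted (descending): 82, 82, 81, 76, 75, 74, 73, 71, 68, 66
The 2 values of 82 occupy positions 1–2 → average rank (1+2)/2 = 1.5.

7, 6, 9, 1.5, 1.5, 5, 3, 4, 8, 10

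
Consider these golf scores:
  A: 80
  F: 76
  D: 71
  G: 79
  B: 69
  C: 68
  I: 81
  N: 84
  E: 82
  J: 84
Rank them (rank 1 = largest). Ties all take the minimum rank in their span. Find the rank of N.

1

Sorted (descending): 84, 84, 82, 81, 80, 79, 76, 71, 69, 68
The 2 values of 84 occupy positions 1–2 → each gets rank 1.
N has value 84 → rank 1.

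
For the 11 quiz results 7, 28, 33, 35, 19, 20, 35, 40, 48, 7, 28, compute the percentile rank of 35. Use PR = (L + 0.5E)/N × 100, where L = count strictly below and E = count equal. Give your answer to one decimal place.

72.7

N = 11.
Strictly below 35: 7. Equal to 35: 2.
PR = (7 + 0.5·2)/11 × 100 = 72.7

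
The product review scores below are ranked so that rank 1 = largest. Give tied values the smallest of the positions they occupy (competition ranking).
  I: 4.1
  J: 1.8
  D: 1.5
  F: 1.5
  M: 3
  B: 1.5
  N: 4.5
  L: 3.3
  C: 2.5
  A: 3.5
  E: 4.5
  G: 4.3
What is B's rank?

10

Sorted (descending): 4.5, 4.5, 4.3, 4.1, 3.5, 3.3, 3, 2.5, 1.8, 1.5, 1.5, 1.5
The 2 values of 4.5 occupy positions 1–2 → each gets rank 1.
The 3 values of 1.5 occupy positions 10–12 → each gets rank 10.
B has value 1.5 → rank 10.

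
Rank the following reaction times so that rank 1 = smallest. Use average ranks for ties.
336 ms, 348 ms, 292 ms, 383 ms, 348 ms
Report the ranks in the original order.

2, 3.5, 1, 5, 3.5

Sorted (ascending): 292, 336, 348, 348, 383
The 2 values of 348 occupy positions 3–4 → average rank (3+4)/2 = 3.5.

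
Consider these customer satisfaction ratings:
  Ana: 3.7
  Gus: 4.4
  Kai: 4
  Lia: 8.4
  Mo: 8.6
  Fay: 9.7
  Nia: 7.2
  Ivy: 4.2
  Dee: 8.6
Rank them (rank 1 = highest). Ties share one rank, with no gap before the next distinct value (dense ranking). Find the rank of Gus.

Sorted (descending): 9.7, 8.6, 8.6, 8.4, 7.2, 4.4, 4.2, 4, 3.7
The 2 values of 8.6 share dense rank 2.
Remaining distinct values take the next consecutive integers.
Gus has value 4.4 → rank 5.

5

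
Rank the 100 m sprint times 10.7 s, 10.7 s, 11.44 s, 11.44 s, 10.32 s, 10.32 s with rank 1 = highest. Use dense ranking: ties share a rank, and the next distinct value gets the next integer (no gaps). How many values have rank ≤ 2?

4

Sorted (descending): 11.44, 11.44, 10.7, 10.7, 10.32, 10.32
The 2 values of 11.44 share dense rank 1.
The 2 values of 10.7 share dense rank 2.
The 2 values of 10.32 share dense rank 3.
Ranks ≤ 2: {1, 1, 2, 2} → 4 values.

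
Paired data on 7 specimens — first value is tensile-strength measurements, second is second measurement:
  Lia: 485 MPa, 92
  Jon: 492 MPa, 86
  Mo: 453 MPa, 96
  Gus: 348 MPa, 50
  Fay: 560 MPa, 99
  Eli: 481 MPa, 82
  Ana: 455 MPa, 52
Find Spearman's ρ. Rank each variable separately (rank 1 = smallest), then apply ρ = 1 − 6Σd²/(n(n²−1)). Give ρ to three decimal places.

Ranks of variable 1: 5, 6, 2, 1, 7, 4, 3
Ranks of variable 2: 5, 4, 6, 1, 7, 3, 2
d = r₁ − r₂: 0, 2, -4, 0, 0, 1, 1
d²: 0, 4, 16, 0, 0, 1, 1; Σd² = 22
ρ = 1 − 6·22/(7·48) = 1 − 132/336 = 0.607

0.607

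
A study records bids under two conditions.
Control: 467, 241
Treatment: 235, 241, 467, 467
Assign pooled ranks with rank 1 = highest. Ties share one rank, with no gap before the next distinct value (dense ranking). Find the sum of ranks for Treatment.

7

Sorted (descending): 467, 467, 467, 241, 241, 235
The 3 values of 467 share dense rank 1.
The 2 values of 241 share dense rank 2.
Remaining distinct values take the next consecutive integers.
Treatment values → pooled ranks: 235→3, 241→2, 467→1, 467→1
Rank sum = 3 + 2 + 1 + 1 = 7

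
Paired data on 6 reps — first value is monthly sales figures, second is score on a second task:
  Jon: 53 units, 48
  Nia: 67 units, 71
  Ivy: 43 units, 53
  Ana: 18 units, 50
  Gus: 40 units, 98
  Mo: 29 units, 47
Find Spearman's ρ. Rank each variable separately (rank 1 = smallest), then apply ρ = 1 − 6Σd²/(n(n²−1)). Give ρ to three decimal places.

0.314

Ranks of variable 1: 5, 6, 4, 1, 3, 2
Ranks of variable 2: 2, 5, 4, 3, 6, 1
d = r₁ − r₂: 3, 1, 0, -2, -3, 1
d²: 9, 1, 0, 4, 9, 1; Σd² = 24
ρ = 1 − 6·24/(6·35) = 1 − 144/210 = 0.314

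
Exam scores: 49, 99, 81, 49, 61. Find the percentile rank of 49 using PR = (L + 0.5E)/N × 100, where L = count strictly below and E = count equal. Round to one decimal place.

N = 5.
Strictly below 49: 0. Equal to 49: 2.
PR = (0 + 0.5·2)/5 × 100 = 20.0

20.0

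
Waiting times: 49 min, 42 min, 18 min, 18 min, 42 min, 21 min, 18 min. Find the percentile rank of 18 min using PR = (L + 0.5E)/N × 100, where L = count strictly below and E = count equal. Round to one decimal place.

21.4

N = 7.
Strictly below 18: 0. Equal to 18: 3.
PR = (0 + 0.5·3)/7 × 100 = 21.4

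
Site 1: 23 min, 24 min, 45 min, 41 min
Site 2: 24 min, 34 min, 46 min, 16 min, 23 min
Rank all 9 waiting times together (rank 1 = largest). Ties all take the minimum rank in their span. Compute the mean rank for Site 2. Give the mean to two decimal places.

Sorted (descending): 46, 45, 41, 34, 24, 24, 23, 23, 16
The 2 values of 24 occupy positions 5–6 → each gets rank 5.
The 2 values of 23 occupy positions 7–8 → each gets rank 7.
Site 2 values → pooled ranks: 24→5, 34→4, 46→1, 16→9, 23→7
Mean rank = (5 + 4 + 1 + 9 + 7) / 5 = 5.20

5.20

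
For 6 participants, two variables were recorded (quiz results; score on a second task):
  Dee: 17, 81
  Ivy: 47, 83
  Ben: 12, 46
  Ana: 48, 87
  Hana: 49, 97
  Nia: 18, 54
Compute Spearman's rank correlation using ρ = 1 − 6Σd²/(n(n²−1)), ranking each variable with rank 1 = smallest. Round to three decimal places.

0.943

Ranks of variable 1: 2, 4, 1, 5, 6, 3
Ranks of variable 2: 3, 4, 1, 5, 6, 2
d = r₁ − r₂: -1, 0, 0, 0, 0, 1
d²: 1, 0, 0, 0, 0, 1; Σd² = 2
ρ = 1 − 6·2/(6·35) = 1 − 12/210 = 0.943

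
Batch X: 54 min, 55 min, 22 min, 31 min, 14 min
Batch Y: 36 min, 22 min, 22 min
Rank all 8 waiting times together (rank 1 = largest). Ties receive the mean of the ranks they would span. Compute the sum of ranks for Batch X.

21

Sorted (descending): 55, 54, 36, 31, 22, 22, 22, 14
The 3 values of 22 occupy positions 5–7 → average rank 6.
Batch X values → pooled ranks: 54→2, 55→1, 22→6, 31→4, 14→8
Rank sum = 2 + 1 + 6 + 4 + 8 = 21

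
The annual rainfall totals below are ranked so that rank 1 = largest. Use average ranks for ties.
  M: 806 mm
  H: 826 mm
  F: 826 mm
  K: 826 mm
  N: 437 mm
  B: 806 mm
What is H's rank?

2

Sorted (descending): 826, 826, 826, 806, 806, 437
The 3 values of 826 occupy positions 1–3 → average rank 2.
The 2 values of 806 occupy positions 4–5 → average rank (4+5)/2 = 4.5.
H has value 826 mm → rank 2.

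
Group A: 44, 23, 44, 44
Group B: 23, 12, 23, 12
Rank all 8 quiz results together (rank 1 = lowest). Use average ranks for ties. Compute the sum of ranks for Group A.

25

Sorted (ascending): 12, 12, 23, 23, 23, 44, 44, 44
The 2 values of 12 occupy positions 1–2 → average rank (1+2)/2 = 1.5.
The 3 values of 23 occupy positions 3–5 → average rank 4.
The 3 values of 44 occupy positions 6–8 → average rank 7.
Group A values → pooled ranks: 44→7, 23→4, 44→7, 44→7
Rank sum = 7 + 4 + 7 + 7 = 25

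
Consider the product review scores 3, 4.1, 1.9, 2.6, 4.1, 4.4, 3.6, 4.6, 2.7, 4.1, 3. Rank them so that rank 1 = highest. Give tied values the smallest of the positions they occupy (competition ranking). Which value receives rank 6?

Sorted (descending): 4.6, 4.4, 4.1, 4.1, 4.1, 3.6, 3, 3, 2.7, 2.6, 1.9
The 3 values of 4.1 occupy positions 3–5 → each gets rank 3.
The 2 values of 3 occupy positions 7–8 → each gets rank 7.
Rank 6 → value 3.6.

3.6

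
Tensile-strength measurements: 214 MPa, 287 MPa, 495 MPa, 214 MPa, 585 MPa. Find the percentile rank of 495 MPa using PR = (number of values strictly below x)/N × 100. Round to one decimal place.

N = 5.
Strictly below 495: 3. Equal to 495: 1.
PR = 3/5 × 100 = 60.0

60.0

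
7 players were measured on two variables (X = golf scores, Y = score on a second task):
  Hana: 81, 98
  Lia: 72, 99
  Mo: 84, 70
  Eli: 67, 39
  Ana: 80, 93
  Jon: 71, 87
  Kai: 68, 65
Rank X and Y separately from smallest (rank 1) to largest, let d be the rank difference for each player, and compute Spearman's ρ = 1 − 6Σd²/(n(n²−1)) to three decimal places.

0.536

Ranks of variable 1: 6, 4, 7, 1, 5, 3, 2
Ranks of variable 2: 6, 7, 3, 1, 5, 4, 2
d = r₁ − r₂: 0, -3, 4, 0, 0, -1, 0
d²: 0, 9, 16, 0, 0, 1, 0; Σd² = 26
ρ = 1 − 6·26/(7·48) = 1 − 156/336 = 0.536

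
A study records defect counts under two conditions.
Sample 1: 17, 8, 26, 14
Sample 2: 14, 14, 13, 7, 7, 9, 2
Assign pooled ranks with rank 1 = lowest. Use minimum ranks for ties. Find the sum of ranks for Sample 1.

32

Sorted (ascending): 2, 7, 7, 8, 9, 13, 14, 14, 14, 17, 26
The 2 values of 7 occupy positions 2–3 → each gets rank 2.
The 3 values of 14 occupy positions 7–9 → each gets rank 7.
Sample 1 values → pooled ranks: 17→10, 8→4, 26→11, 14→7
Rank sum = 10 + 4 + 11 + 7 = 32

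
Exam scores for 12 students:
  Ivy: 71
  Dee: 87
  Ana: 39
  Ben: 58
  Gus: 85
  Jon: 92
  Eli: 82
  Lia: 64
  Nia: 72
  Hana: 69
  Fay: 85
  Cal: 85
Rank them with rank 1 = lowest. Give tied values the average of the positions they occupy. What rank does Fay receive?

9

Sorted (ascending): 39, 58, 64, 69, 71, 72, 82, 85, 85, 85, 87, 92
The 3 values of 85 occupy positions 8–10 → average rank 9.
Fay has value 85 → rank 9.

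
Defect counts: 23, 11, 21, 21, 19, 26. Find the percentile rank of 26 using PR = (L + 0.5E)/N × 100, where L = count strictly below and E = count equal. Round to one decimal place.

91.7

N = 6.
Strictly below 26: 5. Equal to 26: 1.
PR = (5 + 0.5·1)/6 × 100 = 91.7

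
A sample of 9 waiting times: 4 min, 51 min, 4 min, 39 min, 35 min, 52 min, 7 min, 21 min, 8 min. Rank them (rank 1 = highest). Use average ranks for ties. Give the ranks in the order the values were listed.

8.5, 2, 8.5, 3, 4, 1, 7, 5, 6

Sorted (descending): 52, 51, 39, 35, 21, 8, 7, 4, 4
The 2 values of 4 occupy positions 8–9 → average rank (8+9)/2 = 8.5.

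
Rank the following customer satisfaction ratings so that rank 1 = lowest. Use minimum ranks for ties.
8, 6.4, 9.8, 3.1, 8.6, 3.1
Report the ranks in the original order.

Sorted (ascending): 3.1, 3.1, 6.4, 8, 8.6, 9.8
The 2 values of 3.1 occupy positions 1–2 → each gets rank 1.

4, 3, 6, 1, 5, 1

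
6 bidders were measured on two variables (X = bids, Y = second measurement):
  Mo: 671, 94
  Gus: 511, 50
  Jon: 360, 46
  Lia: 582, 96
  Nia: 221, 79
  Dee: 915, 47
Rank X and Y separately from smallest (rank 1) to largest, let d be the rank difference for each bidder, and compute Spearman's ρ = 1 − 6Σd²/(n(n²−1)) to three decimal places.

Ranks of variable 1: 5, 3, 2, 4, 1, 6
Ranks of variable 2: 5, 3, 1, 6, 4, 2
d = r₁ − r₂: 0, 0, 1, -2, -3, 4
d²: 0, 0, 1, 4, 9, 16; Σd² = 30
ρ = 1 − 6·30/(6·35) = 1 − 180/210 = 0.143

0.143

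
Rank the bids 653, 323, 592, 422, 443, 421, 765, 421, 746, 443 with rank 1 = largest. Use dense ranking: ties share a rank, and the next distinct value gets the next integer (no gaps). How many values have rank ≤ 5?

Sorted (descending): 765, 746, 653, 592, 443, 443, 422, 421, 421, 323
The 2 values of 443 share dense rank 5.
The 2 values of 421 share dense rank 7.
Remaining distinct values take the next consecutive integers.
Ranks ≤ 5: {1, 2, 3, 4, 5, 5} → 6 values.

6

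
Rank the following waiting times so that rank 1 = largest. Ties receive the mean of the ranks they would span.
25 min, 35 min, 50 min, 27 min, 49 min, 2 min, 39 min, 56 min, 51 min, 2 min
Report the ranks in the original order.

Sorted (descending): 56, 51, 50, 49, 39, 35, 27, 25, 2, 2
The 2 values of 2 occupy positions 9–10 → average rank (9+10)/2 = 9.5.

8, 6, 3, 7, 4, 9.5, 5, 1, 2, 9.5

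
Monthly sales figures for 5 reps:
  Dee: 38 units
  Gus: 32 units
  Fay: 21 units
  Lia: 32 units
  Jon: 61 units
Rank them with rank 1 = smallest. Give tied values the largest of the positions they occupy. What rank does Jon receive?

Sorted (ascending): 21, 32, 32, 38, 61
The 2 values of 32 occupy positions 2–3 → each gets rank 3.
Jon has value 61 units → rank 5.

5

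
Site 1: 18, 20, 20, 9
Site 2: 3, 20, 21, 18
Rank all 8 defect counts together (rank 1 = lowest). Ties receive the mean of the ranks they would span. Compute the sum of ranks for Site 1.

Sorted (ascending): 3, 9, 18, 18, 20, 20, 20, 21
The 2 values of 18 occupy positions 3–4 → average rank (3+4)/2 = 3.5.
The 3 values of 20 occupy positions 5–7 → average rank 6.
Site 1 values → pooled ranks: 18→3.5, 20→6, 20→6, 9→2
Rank sum = 3.5 + 6 + 6 + 2 = 17.5

17.5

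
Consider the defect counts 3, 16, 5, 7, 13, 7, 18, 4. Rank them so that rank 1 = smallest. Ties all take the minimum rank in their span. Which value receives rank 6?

Sorted (ascending): 3, 4, 5, 7, 7, 13, 16, 18
The 2 values of 7 occupy positions 4–5 → each gets rank 4.
Rank 6 → value 13.

13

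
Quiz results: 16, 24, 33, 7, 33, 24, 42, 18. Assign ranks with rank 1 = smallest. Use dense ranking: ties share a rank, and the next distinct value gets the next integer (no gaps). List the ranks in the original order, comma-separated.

Sorted (ascending): 7, 16, 18, 24, 24, 33, 33, 42
The 2 values of 24 share dense rank 4.
The 2 values of 33 share dense rank 5.
Remaining distinct values take the next consecutive integers.

2, 4, 5, 1, 5, 4, 6, 3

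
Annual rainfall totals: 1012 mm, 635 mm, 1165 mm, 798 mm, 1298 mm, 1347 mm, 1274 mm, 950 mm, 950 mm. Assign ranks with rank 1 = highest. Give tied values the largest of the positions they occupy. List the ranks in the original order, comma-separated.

5, 9, 4, 8, 2, 1, 3, 7, 7

Sorted (descending): 1347, 1298, 1274, 1165, 1012, 950, 950, 798, 635
The 2 values of 950 occupy positions 6–7 → each gets rank 7.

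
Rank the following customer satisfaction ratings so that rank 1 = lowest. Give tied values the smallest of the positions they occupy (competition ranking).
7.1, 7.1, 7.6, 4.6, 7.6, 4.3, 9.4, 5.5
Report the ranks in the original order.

4, 4, 6, 2, 6, 1, 8, 3

Sorted (ascending): 4.3, 4.6, 5.5, 7.1, 7.1, 7.6, 7.6, 9.4
The 2 values of 7.1 occupy positions 4–5 → each gets rank 4.
The 2 values of 7.6 occupy positions 6–7 → each gets rank 6.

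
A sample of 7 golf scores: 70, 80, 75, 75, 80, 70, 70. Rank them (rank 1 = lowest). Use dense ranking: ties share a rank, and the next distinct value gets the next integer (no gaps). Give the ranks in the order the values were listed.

1, 3, 2, 2, 3, 1, 1

Sorted (ascending): 70, 70, 70, 75, 75, 80, 80
The 3 values of 70 share dense rank 1.
The 2 values of 75 share dense rank 2.
The 2 values of 80 share dense rank 3.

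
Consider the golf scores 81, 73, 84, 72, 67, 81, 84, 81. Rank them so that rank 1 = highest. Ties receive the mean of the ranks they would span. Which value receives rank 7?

72

Sorted (descending): 84, 84, 81, 81, 81, 73, 72, 67
The 2 values of 84 occupy positions 1–2 → average rank (1+2)/2 = 1.5.
The 3 values of 81 occupy positions 3–5 → average rank 4.
Rank 7 → value 72.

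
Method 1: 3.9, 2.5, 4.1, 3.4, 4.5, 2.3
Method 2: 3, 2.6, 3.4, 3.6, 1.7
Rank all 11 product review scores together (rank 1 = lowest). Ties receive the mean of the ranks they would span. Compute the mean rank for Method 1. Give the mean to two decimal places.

6.92

Sorted (ascending): 1.7, 2.3, 2.5, 2.6, 3, 3.4, 3.4, 3.6, 3.9, 4.1, 4.5
The 2 values of 3.4 occupy positions 6–7 → average rank (6+7)/2 = 6.5.
Method 1 values → pooled ranks: 3.9→9, 2.5→3, 4.1→10, 3.4→6.5, 4.5→11, 2.3→2
Mean rank = (9 + 3 + 10 + 6.5 + 11 + 2) / 6 = 6.92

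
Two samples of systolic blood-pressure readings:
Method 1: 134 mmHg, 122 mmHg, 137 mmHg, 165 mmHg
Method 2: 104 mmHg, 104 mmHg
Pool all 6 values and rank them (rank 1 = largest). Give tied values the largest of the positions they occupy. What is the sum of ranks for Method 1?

Sorted (descending): 165, 137, 134, 122, 104, 104
The 2 values of 104 occupy positions 5–6 → each gets rank 6.
Method 1 values → pooled ranks: 134→3, 122→4, 137→2, 165→1
Rank sum = 3 + 4 + 2 + 1 = 10

10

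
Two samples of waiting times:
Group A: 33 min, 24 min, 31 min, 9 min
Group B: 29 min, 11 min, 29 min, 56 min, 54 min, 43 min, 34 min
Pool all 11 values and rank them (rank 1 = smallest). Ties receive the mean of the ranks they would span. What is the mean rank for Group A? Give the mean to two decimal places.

Sorted (ascending): 9, 11, 24, 29, 29, 31, 33, 34, 43, 54, 56
The 2 values of 29 occupy positions 4–5 → average rank (4+5)/2 = 4.5.
Group A values → pooled ranks: 33→7, 24→3, 31→6, 9→1
Mean rank = (7 + 3 + 6 + 1) / 4 = 4.25

4.25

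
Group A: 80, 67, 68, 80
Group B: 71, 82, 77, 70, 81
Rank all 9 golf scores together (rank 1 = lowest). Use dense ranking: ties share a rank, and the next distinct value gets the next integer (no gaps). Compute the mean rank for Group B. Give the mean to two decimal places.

Sorted (ascending): 67, 68, 70, 71, 77, 80, 80, 81, 82
The 2 values of 80 share dense rank 6.
Remaining distinct values take the next consecutive integers.
Group B values → pooled ranks: 71→4, 82→8, 77→5, 70→3, 81→7
Mean rank = (4 + 8 + 5 + 3 + 7) / 5 = 5.40

5.40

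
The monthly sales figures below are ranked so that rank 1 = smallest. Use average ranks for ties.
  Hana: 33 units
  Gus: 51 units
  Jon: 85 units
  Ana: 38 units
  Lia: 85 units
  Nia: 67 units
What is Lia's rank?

Sorted (ascending): 33, 38, 51, 67, 85, 85
The 2 values of 85 occupy positions 5–6 → average rank (5+6)/2 = 5.5.
Lia has value 85 units → rank 5.5.

5.5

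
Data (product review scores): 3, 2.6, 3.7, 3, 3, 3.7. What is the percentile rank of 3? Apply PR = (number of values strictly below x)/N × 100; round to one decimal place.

N = 6.
Strictly below 3: 1. Equal to 3: 3.
PR = 1/6 × 100 = 16.7

16.7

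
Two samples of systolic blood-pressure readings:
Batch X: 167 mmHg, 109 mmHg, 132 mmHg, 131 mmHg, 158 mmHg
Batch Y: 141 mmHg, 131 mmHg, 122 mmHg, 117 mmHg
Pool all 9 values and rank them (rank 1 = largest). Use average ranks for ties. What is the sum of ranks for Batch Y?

Sorted (descending): 167, 158, 141, 132, 131, 131, 122, 117, 109
The 2 values of 131 occupy positions 5–6 → average rank (5+6)/2 = 5.5.
Batch Y values → pooled ranks: 141→3, 131→5.5, 122→7, 117→8
Rank sum = 3 + 5.5 + 7 + 8 = 23.5

23.5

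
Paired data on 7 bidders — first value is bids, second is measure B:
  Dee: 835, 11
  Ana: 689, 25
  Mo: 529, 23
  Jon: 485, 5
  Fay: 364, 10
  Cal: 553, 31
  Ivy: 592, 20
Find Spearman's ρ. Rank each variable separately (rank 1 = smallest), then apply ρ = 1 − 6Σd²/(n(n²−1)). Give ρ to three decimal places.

Ranks of variable 1: 7, 6, 3, 2, 1, 4, 5
Ranks of variable 2: 3, 6, 5, 1, 2, 7, 4
d = r₁ − r₂: 4, 0, -2, 1, -1, -3, 1
d²: 16, 0, 4, 1, 1, 9, 1; Σd² = 32
ρ = 1 − 6·32/(7·48) = 1 − 192/336 = 0.429

0.429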